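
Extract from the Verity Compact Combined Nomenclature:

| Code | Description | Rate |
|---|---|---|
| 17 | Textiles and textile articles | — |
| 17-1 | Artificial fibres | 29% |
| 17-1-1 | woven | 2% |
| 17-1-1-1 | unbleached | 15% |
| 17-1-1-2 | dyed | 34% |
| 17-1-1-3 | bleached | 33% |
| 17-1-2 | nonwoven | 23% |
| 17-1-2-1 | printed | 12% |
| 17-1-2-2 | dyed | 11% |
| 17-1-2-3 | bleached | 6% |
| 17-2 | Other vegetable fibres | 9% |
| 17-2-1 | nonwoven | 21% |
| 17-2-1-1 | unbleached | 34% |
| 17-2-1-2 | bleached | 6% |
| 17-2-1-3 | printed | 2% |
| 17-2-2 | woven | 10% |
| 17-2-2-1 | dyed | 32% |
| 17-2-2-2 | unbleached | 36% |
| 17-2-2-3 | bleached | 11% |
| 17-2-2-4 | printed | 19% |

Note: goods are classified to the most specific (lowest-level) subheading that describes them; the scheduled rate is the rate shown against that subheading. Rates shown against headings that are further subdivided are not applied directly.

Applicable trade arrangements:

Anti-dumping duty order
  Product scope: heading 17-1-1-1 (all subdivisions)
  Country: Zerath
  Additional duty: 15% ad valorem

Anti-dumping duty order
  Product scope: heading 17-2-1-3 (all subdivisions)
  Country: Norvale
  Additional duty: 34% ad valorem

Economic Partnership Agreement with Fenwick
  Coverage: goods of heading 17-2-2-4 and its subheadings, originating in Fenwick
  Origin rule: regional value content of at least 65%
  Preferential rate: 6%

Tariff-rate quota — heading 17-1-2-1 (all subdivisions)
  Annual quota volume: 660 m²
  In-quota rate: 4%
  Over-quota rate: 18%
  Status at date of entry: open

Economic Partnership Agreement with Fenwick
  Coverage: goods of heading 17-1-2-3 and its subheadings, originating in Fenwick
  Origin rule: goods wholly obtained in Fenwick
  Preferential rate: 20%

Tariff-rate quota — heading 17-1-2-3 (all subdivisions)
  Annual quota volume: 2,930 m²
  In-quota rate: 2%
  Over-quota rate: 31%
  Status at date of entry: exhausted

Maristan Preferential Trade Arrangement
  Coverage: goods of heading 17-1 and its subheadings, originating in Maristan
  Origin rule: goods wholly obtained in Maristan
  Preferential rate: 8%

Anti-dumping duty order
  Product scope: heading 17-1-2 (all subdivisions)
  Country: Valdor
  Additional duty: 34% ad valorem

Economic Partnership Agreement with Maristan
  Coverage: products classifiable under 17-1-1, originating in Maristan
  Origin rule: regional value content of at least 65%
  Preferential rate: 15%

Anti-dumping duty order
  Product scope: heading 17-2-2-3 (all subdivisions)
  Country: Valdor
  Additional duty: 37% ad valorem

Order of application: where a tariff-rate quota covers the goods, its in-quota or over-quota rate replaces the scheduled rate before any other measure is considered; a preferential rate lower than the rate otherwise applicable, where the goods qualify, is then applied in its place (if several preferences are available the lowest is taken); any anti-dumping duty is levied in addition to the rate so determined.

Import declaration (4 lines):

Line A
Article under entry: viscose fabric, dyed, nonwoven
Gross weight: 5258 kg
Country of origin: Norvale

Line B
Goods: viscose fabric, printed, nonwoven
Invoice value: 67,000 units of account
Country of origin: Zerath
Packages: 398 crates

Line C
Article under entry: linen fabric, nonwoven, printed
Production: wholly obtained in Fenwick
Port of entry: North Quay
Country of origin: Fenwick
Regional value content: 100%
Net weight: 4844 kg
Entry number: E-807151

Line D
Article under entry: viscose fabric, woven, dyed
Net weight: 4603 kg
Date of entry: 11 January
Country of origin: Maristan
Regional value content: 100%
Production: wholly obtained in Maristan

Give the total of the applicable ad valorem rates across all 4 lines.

Line A: viscose → 17-1; nonwoven → 17-1-2; dyed → 17-1-2-2. Scheduled 11%. No special measure applies. → 11%.
Line B: viscose → 17-1; nonwoven → 17-1-2; printed → 17-1-2-1. Scheduled 12%. quota on 17-1-2-1 open → in-quota 4%. → 4%.
Line C: linen → 17-2; nonwoven → 17-2-1; printed → 17-2-1-3. Scheduled 2%. Fenwick agreement on 17-2-2-4: 17-2-1-3 not covered; Fenwick agreement on 17-1-2-3: 17-2-1-3 not covered. → 2%.
Line D: viscose → 17-1; woven → 17-1-1; dyed → 17-1-1-2. Scheduled 34%. Maristan agreement on 17-1: wholly obtained → 8% available; Maristan agreement on 17-1-1: RVC ≥ 65% → 15% available; preferential 8%. → 8%.
Sum: 11% + 4% + 2% + 8% = 25%.

25%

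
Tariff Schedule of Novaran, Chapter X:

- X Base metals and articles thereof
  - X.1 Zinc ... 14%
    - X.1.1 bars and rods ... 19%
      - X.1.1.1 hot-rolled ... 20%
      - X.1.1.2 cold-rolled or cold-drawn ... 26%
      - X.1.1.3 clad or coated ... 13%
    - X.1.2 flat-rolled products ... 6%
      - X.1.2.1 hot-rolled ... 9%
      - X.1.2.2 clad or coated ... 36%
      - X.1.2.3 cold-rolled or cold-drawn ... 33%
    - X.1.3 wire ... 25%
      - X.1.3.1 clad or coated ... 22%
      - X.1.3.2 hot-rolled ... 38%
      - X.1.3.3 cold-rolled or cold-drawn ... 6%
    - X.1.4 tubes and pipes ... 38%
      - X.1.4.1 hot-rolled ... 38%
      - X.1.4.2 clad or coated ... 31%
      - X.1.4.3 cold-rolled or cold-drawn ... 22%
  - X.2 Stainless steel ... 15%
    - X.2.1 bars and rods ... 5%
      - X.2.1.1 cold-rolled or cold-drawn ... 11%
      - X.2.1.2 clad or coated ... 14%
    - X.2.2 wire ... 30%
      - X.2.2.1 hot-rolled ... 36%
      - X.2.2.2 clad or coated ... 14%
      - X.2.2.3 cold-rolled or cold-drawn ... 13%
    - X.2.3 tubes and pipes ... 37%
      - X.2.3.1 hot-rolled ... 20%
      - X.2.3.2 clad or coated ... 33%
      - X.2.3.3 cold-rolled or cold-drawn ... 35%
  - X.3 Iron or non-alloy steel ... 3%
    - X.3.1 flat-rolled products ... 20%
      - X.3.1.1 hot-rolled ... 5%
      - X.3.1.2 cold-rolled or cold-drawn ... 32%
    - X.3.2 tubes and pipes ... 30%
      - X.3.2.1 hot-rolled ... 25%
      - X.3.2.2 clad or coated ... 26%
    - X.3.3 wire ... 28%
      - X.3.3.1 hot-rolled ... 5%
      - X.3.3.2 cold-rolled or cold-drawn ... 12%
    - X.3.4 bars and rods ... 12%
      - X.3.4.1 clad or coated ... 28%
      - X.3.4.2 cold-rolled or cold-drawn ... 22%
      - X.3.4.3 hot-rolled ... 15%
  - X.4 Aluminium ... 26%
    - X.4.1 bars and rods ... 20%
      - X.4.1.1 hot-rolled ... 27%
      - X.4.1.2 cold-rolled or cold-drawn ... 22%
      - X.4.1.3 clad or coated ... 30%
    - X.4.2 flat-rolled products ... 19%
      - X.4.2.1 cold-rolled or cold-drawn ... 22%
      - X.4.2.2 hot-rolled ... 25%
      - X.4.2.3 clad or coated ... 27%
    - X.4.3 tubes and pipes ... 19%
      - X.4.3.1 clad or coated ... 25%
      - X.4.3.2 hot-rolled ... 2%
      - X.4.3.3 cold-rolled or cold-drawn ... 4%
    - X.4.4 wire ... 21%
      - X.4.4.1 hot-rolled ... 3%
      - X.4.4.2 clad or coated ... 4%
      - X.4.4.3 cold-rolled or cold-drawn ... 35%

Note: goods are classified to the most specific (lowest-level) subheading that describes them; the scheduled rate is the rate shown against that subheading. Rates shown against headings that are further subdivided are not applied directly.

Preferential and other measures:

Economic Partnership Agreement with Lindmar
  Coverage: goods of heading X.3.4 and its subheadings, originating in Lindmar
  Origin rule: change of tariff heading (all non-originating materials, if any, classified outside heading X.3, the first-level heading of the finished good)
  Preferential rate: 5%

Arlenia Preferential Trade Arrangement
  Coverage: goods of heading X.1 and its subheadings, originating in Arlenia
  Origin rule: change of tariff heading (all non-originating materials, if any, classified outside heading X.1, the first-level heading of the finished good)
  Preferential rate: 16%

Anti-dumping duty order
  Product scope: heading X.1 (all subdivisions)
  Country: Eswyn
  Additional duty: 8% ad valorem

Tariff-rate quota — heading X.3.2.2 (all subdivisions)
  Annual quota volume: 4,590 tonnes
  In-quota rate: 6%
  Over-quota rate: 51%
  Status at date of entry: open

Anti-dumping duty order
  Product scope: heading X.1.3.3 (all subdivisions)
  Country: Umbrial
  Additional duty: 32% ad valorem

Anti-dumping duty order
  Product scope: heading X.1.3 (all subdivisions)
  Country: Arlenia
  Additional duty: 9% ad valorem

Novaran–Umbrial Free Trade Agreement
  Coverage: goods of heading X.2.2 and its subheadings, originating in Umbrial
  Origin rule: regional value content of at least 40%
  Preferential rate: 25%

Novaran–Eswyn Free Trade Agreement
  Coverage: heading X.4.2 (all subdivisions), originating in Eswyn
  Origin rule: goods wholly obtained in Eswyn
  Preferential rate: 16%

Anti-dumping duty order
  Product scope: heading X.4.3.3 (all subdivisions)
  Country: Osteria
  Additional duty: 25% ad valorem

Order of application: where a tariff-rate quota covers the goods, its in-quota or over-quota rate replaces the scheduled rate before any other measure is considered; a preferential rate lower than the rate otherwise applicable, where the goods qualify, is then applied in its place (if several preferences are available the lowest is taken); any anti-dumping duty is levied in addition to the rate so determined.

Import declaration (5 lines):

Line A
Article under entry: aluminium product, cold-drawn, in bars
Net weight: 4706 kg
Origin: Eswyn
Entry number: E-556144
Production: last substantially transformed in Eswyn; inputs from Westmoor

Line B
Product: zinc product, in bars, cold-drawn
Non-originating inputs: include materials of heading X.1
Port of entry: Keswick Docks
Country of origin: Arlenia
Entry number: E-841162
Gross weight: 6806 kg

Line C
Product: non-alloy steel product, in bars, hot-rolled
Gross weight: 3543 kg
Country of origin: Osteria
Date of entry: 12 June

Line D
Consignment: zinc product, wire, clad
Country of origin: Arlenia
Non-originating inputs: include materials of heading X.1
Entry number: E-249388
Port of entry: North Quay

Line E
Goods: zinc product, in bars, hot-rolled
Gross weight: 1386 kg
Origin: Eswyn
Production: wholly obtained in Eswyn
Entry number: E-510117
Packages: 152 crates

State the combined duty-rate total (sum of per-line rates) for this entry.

122%

Line A: aluminium → X.4; in bars → X.4.1; cold-drawn → X.4.1.2. Scheduled 22%. Eswyn agreement on X.4.2: X.4.1.2 not covered. → 22%.
Line B: zinc → X.1; in bars → X.1.1; cold-drawn → X.1.1.2. Scheduled 26%. Arlenia agreement on X.1: CTH not met. → 26%.
Line C: non-alloy steel → X.3; in bars → X.3.4; hot-rolled → X.3.4.3. Scheduled 15%. No special measure applies. → 15%.
Line D: zinc → X.1; wire → X.1.3; clad → X.1.3.1. Scheduled 22%. Arlenia agreement on X.1: CTH not met; anti-dumping (Arlenia, X.1.3): +9%; total 22% + 9% = 31%. → 31%.
Line E: zinc → X.1; in bars → X.1.1; hot-rolled → X.1.1.1. Scheduled 20%. Eswyn agreement on X.4.2: X.1.1.1 not covered; anti-dumping (Eswyn, X.1): +8%; total 20% + 8% = 28%. → 28%.
Sum: 22% + 26% + 15% + 31% + 28% = 122%.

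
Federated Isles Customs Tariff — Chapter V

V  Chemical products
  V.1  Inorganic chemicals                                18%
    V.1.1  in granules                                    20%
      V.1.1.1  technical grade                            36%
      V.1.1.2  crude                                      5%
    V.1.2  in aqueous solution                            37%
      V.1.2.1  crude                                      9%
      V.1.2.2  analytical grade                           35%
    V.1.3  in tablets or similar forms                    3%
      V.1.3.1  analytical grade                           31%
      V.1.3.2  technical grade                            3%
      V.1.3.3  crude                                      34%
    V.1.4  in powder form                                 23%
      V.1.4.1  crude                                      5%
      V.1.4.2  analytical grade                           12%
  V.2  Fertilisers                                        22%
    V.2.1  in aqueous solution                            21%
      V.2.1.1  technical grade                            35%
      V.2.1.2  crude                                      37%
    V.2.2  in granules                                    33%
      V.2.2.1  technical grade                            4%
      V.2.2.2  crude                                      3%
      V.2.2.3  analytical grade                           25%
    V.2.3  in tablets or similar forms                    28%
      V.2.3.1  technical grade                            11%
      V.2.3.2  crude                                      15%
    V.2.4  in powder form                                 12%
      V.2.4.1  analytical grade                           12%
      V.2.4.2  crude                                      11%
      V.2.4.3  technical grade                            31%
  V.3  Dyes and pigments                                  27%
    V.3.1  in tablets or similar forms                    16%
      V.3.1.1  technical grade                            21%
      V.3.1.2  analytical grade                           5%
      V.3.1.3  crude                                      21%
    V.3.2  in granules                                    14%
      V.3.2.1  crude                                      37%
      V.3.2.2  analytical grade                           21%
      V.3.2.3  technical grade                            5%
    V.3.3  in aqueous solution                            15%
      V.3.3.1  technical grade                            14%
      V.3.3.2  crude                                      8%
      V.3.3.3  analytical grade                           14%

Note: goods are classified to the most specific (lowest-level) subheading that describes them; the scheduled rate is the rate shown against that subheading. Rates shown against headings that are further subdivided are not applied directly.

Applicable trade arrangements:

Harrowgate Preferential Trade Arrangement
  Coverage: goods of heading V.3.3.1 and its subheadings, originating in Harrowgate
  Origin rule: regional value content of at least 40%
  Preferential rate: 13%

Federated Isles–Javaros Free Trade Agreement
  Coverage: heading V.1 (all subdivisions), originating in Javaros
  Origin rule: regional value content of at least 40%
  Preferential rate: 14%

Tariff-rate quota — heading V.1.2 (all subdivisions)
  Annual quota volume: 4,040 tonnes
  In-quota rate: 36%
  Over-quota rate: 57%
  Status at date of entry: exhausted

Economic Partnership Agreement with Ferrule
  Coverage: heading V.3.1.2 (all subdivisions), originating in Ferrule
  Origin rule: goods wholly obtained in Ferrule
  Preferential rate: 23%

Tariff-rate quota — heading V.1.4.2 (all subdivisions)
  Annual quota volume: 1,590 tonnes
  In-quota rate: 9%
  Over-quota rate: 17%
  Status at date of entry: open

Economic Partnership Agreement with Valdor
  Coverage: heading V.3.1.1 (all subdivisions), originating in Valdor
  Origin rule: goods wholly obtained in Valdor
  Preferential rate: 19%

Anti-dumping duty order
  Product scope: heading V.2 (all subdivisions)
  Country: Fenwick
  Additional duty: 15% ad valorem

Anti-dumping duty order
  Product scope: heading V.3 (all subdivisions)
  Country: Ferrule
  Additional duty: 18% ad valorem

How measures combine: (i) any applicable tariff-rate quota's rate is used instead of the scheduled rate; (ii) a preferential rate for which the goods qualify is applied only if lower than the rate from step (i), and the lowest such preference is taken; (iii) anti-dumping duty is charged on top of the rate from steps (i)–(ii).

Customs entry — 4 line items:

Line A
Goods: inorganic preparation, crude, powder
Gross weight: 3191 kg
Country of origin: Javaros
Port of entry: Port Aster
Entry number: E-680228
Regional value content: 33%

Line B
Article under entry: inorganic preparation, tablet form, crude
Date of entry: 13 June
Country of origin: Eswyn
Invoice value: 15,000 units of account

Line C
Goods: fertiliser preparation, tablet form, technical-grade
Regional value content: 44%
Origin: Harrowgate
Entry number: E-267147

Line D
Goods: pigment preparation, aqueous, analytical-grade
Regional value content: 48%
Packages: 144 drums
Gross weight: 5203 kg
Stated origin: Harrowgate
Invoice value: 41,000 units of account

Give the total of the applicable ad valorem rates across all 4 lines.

Line A: inorganic → V.1; powder → V.1.4; crude → V.1.4.1. Scheduled 5%. Javaros agreement on V.1: RVC < 40%. → 5%.
Line B: inorganic → V.1; tablet form → V.1.3; crude → V.1.3.3. Scheduled 34%. No special measure applies. → 34%.
Line C: fertiliser → V.2; tablet form → V.2.3; technical-grade → V.2.3.1. Scheduled 11%. Harrowgate agreement on V.3.3.1: V.2.3.1 not covered. → 11%.
Line D: pigment → V.3; aqueous → V.3.3; analytical-grade → V.3.3.3. Scheduled 14%. Harrowgate agreement on V.3.3.1: V.3.3.3 not covered. → 14%.
Sum: 5% + 34% + 11% + 14% = 64%.

64%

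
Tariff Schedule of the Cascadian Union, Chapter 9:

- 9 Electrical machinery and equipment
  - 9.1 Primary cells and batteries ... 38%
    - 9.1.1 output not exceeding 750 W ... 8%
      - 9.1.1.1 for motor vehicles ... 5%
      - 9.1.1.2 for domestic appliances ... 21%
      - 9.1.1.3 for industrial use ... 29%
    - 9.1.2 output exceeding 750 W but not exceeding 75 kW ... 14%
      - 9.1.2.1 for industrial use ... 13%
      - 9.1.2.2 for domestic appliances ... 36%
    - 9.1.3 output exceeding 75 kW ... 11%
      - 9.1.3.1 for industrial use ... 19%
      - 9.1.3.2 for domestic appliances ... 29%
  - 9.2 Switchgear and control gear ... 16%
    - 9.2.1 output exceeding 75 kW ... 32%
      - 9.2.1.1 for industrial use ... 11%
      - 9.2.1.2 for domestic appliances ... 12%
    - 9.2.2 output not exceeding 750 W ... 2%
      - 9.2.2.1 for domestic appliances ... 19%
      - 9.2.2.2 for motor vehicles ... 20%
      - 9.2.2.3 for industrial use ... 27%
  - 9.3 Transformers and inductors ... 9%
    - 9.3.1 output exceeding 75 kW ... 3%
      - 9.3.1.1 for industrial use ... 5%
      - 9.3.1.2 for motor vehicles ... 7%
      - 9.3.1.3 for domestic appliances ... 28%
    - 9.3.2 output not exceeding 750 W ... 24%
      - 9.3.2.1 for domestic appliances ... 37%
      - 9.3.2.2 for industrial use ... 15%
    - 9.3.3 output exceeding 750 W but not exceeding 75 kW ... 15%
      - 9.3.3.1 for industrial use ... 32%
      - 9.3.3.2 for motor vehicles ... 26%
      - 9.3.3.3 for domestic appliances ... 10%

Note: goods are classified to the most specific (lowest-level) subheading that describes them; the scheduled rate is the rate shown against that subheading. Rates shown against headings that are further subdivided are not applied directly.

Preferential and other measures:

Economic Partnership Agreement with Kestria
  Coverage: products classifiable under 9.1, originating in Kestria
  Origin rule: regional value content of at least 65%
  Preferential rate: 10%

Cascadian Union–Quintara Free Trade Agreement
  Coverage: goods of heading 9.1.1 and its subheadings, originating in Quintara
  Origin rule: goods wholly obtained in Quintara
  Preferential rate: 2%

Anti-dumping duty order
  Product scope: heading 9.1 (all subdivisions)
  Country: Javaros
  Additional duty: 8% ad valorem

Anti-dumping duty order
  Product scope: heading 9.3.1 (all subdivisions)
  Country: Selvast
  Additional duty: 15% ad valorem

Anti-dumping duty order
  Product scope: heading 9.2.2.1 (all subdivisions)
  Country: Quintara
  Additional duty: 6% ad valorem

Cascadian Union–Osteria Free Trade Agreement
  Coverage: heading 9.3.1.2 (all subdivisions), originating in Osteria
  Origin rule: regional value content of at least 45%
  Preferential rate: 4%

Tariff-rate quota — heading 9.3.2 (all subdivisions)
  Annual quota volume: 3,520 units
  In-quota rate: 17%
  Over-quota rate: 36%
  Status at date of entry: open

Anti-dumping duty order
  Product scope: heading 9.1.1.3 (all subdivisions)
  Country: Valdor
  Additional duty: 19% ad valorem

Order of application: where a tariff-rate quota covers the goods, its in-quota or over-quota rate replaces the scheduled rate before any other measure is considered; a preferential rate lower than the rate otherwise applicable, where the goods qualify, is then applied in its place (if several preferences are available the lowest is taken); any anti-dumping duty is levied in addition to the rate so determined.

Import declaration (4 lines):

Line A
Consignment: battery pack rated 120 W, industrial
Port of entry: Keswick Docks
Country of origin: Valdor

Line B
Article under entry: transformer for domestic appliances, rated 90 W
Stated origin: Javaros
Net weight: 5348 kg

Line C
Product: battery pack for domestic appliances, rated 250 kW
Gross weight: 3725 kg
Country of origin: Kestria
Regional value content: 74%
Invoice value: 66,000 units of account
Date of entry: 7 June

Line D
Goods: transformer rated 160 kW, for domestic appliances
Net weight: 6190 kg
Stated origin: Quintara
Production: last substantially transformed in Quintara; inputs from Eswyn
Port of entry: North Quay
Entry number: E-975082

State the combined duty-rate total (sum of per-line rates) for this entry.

103%

Line A: battery pack → 9.1; rated 120 W → 9.1.1; industrial → 9.1.1.3. Scheduled 29%. anti-dumping (Valdor, 9.1.1.3): +19%; total 29% + 19% = 48%. → 48%.
Line B: transformer → 9.3; rated 90 W → 9.3.2; for domestic appliances → 9.3.2.1. Scheduled 37%. quota on 9.3.2 open → in-quota 17%. → 17%.
Line C: battery pack → 9.1; rated 250 kW → 9.1.3; for domestic appliances → 9.1.3.2. Scheduled 29%. Kestria agreement on 9.1: RVC ≥ 65% → 10% available; preferential 10%. → 10%.
Line D: transformer → 9.3; rated 160 kW → 9.3.1; for domestic appliances → 9.3.1.3. Scheduled 28%. Quintara agreement on 9.1.1: 9.3.1.3 not covered. → 28%.
Sum: 48% + 17% + 10% + 28% = 103%.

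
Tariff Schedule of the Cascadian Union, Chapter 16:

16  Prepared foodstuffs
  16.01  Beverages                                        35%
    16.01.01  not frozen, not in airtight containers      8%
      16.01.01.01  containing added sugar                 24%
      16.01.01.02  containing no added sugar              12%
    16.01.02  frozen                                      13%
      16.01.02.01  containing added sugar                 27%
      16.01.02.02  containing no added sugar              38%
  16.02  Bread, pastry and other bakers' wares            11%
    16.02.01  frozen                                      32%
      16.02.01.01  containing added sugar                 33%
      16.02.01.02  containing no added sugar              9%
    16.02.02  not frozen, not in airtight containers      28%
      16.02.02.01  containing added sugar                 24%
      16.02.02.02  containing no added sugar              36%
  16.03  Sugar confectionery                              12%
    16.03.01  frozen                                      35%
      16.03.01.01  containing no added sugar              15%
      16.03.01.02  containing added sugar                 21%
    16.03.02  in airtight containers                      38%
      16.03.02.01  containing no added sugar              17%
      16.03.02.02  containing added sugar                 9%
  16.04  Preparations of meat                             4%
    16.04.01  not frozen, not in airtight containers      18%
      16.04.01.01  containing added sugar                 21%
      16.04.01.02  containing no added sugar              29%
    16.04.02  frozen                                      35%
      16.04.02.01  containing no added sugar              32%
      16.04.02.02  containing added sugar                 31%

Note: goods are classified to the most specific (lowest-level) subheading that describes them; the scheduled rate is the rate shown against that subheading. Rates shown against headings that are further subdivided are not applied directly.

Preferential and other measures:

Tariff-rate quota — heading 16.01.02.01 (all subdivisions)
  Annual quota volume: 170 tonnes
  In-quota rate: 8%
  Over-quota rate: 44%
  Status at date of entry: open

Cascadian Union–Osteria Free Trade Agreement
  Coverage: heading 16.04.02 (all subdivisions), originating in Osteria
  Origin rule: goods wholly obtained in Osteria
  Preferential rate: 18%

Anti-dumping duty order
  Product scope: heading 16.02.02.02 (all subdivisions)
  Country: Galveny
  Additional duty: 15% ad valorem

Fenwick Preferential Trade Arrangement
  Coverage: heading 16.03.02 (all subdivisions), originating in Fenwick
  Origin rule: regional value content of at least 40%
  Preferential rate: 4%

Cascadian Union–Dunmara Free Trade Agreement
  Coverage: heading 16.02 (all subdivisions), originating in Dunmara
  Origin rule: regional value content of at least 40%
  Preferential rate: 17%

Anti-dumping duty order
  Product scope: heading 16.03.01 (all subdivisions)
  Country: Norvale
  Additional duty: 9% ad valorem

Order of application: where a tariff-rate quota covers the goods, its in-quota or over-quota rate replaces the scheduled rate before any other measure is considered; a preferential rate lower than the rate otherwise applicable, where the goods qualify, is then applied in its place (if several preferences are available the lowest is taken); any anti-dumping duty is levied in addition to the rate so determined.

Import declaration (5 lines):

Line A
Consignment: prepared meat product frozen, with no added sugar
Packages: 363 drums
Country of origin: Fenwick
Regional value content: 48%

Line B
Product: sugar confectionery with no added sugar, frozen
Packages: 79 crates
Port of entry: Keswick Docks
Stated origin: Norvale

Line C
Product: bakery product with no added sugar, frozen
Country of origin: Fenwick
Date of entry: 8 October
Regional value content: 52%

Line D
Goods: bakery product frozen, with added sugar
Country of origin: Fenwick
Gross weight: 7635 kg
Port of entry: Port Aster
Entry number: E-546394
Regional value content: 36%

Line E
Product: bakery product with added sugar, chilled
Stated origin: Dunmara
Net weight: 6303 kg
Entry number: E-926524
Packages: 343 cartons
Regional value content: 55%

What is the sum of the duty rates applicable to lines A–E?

115%

Line A: prepared meat product → 16.04; frozen → 16.04.02; with no added sugar → 16.04.02.01. Scheduled 32%. Fenwick agreement on 16.03.02: 16.04.02.01 not covered. → 32%.
Line B: sugar confectionery → 16.03; frozen → 16.03.01; with no added sugar → 16.03.01.01. Scheduled 15%. anti-dumping (Norvale, 16.03.01): +9%; total 15% + 9% = 24%. → 24%.
Line C: bakery product → 16.02; frozen → 16.02.01; with no added sugar → 16.02.01.02. Scheduled 9%. Fenwick agreement on 16.03.02: 16.02.01.02 not covered. → 9%.
Line D: bakery product → 16.02; frozen → 16.02.01; with added sugar → 16.02.01.01. Scheduled 33%. Fenwick agreement on 16.03.02: 16.02.01.01 not covered. → 33%.
Line E: bakery product → 16.02; chilled → 16.02.02; with added sugar → 16.02.02.01. Scheduled 24%. Dunmara agreement on 16.02: RVC ≥ 40% → 17% available; preferential 17%. → 17%.
Sum: 32% + 24% + 9% + 33% + 17% = 115%.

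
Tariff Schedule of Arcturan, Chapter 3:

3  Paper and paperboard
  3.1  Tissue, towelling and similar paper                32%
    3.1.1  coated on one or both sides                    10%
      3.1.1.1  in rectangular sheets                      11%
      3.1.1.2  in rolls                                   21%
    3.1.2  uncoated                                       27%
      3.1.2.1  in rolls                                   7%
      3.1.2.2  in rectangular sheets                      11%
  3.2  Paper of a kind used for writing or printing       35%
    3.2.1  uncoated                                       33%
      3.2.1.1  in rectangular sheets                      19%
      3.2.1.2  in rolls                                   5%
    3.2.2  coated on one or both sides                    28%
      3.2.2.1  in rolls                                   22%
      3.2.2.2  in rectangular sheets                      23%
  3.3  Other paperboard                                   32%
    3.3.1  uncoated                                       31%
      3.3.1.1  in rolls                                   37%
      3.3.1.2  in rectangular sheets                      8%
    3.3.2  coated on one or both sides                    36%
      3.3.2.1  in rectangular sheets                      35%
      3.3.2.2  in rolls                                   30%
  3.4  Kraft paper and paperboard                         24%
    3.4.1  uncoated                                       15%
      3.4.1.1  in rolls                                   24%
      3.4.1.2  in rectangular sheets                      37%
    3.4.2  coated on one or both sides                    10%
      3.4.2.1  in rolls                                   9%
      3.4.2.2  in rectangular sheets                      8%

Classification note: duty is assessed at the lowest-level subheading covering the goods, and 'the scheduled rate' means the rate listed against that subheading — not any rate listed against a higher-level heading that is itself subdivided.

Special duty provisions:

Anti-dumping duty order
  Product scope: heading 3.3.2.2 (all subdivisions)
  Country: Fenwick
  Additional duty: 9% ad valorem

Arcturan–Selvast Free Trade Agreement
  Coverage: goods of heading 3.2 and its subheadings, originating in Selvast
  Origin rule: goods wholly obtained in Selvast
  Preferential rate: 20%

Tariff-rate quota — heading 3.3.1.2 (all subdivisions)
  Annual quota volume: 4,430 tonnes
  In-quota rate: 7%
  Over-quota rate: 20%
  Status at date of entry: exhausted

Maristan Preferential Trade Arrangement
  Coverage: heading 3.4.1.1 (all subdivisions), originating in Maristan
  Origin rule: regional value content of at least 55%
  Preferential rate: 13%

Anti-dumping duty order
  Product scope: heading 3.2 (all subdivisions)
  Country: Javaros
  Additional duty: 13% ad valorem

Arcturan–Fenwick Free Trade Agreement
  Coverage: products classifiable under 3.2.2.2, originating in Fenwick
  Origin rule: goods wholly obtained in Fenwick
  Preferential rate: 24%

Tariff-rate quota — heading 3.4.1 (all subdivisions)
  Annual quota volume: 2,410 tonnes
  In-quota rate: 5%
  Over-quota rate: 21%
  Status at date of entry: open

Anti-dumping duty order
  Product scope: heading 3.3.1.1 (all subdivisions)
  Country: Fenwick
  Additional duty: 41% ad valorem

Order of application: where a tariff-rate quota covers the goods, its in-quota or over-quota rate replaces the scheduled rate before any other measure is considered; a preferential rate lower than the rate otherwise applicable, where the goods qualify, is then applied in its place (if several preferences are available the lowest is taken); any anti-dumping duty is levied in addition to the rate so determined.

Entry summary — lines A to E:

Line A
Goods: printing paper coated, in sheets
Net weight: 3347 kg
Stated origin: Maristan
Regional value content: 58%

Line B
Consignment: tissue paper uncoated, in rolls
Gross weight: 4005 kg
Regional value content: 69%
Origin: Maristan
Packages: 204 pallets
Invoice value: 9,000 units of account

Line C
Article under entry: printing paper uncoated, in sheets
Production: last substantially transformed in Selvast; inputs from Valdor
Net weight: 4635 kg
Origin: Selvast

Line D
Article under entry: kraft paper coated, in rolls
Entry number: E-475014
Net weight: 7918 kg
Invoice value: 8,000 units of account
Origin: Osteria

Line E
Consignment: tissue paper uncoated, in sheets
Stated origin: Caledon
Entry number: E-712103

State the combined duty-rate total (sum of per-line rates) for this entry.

69%

Line A: printing paper → 3.2; coated → 3.2.2; in sheets → 3.2.2.2. Scheduled 23%. Maristan agreement on 3.4.1.1: 3.2.2.2 not covered. → 23%.
Line B: tissue paper → 3.1; uncoated → 3.1.2; in rolls → 3.1.2.1. Scheduled 7%. Maristan agreement on 3.4.1.1: 3.1.2.1 not covered. → 7%.
Line C: printing paper → 3.2; uncoated → 3.2.1; in sheets → 3.2.1.1. Scheduled 19%. Selvast agreement on 3.2: not wholly obtained. → 19%.
Line D: kraft paper → 3.4; coated → 3.4.2; in rolls → 3.4.2.1. Scheduled 9%. No special measure applies. → 9%.
Line E: tissue paper → 3.1; uncoated → 3.1.2; in sheets → 3.1.2.2. Scheduled 11%. No special measure applies. → 11%.
Sum: 23% + 7% + 19% + 9% + 11% = 69%.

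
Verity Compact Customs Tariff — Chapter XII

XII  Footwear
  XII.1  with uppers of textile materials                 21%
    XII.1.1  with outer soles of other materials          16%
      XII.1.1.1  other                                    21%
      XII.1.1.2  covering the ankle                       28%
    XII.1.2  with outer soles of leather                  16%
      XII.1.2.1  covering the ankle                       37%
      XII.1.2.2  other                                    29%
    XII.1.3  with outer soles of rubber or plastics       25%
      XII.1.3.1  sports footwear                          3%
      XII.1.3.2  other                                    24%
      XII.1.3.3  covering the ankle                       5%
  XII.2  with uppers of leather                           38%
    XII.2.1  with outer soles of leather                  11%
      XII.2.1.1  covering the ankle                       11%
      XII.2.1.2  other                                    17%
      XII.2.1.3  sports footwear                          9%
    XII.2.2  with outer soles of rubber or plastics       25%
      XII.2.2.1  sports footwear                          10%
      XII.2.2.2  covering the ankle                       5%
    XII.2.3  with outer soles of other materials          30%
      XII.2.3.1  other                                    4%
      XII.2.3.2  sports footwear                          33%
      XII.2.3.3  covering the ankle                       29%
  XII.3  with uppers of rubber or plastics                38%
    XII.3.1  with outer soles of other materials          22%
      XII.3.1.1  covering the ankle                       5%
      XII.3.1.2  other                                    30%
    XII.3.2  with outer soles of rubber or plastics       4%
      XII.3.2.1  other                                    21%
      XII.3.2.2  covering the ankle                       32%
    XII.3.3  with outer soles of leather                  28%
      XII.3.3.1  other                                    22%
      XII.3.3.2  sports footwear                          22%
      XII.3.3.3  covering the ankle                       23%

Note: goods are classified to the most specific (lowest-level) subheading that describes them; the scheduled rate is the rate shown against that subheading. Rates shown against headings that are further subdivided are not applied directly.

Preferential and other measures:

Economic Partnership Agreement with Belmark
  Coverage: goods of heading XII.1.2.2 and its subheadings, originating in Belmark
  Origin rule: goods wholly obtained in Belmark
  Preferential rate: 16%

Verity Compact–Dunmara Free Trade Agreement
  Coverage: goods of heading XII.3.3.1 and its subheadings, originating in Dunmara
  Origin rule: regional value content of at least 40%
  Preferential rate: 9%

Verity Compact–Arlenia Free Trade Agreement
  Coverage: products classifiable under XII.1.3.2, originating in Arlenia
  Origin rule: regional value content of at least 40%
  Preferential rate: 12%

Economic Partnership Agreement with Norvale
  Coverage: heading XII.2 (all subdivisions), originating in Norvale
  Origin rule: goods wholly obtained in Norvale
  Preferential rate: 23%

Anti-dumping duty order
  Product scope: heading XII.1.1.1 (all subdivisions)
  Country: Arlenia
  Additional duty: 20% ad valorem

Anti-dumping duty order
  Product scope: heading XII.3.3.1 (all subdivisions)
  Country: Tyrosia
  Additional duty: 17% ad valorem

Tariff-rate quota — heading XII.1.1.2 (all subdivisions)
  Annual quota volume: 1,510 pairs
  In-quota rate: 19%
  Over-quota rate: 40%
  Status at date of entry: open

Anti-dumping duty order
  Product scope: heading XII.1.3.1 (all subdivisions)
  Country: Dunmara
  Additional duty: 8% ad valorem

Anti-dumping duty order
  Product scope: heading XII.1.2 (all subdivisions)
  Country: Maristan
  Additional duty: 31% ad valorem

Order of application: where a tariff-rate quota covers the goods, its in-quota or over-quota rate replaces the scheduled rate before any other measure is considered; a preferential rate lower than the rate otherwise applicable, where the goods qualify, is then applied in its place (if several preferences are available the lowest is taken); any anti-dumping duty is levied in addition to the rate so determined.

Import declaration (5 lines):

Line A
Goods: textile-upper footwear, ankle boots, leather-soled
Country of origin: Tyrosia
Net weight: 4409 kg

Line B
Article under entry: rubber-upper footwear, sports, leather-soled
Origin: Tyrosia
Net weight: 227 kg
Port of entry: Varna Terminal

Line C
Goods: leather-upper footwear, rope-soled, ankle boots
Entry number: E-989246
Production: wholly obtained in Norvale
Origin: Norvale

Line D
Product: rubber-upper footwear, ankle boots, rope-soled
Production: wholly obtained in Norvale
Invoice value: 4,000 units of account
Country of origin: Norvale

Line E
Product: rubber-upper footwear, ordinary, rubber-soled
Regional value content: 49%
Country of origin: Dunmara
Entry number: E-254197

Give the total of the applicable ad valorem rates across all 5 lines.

108%

Line A: textile-upper → XII.1; leather-soled → XII.1.2; ankle boots → XII.1.2.1. Scheduled 37%. No special measure applies. → 37%.
Line B: rubber-upper → XII.3; leather-soled → XII.3.3; sports → XII.3.3.2. Scheduled 22%. No special measure applies. → 22%.
Line C: leather-upper → XII.2; rope-soled → XII.2.3; ankle boots → XII.2.3.3. Scheduled 29%. Norvale agreement on XII.2: wholly obtained → 23% available; preferential 23%. → 23%.
Line D: rubber-upper → XII.3; rope-soled → XII.3.1; ankle boots → XII.3.1.1. Scheduled 5%. Norvale agreement on XII.2: XII.3.1.1 not covered. → 5%.
Line E: rubber-upper → XII.3; rubber-soled → XII.3.2; ordinary → XII.3.2.1. Scheduled 21%. Dunmara agreement on XII.3.3.1: XII.3.2.1 not covered. → 21%.
Sum: 37% + 22% + 23% + 5% + 21% = 108%.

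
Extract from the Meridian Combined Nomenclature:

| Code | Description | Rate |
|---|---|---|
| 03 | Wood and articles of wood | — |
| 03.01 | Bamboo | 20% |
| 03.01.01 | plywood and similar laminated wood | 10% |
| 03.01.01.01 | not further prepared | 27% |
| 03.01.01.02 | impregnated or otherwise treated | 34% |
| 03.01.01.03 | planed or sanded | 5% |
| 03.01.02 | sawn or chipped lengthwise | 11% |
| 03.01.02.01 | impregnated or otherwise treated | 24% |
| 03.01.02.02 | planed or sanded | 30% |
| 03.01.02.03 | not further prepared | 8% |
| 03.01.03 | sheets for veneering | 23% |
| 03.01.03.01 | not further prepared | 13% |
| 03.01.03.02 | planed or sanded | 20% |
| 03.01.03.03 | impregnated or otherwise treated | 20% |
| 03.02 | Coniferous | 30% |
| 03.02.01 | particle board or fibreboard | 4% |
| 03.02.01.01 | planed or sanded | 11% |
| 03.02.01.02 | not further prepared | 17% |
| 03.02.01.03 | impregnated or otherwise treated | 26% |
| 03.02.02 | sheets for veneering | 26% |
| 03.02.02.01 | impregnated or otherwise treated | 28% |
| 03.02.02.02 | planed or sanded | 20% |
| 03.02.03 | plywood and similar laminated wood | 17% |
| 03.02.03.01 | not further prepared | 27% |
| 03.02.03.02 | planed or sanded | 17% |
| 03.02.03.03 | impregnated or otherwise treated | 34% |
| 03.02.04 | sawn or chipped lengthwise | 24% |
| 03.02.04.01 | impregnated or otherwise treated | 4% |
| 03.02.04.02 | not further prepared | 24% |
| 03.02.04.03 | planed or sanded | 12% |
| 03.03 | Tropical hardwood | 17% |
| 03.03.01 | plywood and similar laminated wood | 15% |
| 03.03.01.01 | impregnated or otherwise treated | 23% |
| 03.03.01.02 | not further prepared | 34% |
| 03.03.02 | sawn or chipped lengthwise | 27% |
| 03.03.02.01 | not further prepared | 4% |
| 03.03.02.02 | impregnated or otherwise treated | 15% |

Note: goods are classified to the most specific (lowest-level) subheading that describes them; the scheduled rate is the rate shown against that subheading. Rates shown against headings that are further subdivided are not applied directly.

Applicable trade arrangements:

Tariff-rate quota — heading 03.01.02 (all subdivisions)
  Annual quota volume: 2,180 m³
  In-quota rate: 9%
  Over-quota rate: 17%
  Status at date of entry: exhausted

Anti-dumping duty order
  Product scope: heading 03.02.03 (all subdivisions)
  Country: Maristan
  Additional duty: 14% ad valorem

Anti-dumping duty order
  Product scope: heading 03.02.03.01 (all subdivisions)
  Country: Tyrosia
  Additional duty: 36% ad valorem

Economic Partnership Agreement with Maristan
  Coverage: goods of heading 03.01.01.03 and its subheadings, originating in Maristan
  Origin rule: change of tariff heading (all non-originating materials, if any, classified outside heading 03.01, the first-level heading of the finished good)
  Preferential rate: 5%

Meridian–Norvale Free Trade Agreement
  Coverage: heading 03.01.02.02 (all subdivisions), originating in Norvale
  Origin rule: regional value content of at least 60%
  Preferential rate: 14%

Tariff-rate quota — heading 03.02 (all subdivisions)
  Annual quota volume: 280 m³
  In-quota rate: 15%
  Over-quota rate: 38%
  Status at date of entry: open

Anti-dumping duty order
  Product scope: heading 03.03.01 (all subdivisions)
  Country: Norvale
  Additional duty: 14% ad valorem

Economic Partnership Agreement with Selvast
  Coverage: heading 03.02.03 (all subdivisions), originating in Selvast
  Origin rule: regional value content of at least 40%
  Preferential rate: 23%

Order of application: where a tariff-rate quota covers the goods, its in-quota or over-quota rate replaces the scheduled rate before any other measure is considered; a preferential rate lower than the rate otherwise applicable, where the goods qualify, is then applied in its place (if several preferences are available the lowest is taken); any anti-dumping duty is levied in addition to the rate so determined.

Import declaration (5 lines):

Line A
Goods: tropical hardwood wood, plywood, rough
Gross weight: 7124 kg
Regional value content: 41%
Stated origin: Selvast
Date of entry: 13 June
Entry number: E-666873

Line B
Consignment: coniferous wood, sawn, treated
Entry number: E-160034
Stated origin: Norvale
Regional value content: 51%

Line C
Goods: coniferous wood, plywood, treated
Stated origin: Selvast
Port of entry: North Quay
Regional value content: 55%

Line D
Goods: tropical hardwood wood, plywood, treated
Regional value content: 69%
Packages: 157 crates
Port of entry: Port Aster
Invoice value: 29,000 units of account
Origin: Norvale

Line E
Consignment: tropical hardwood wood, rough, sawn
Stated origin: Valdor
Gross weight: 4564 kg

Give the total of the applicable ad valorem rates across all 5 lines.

105%

Line A: tropical hardwood → 03.03; plywood → 03.03.01; rough → 03.03.01.02. Scheduled 34%. Selvast agreement on 03.02.03: 03.03.01.02 not covered. → 34%.
Line B: coniferous → 03.02; sawn → 03.02.04; treated → 03.02.04.01. Scheduled 4%. quota on 03.02 open → in-quota 15%; Norvale agreement on 03.01.02.02: 03.02.04.01 not covered. → 15%.
Line C: coniferous → 03.02; plywood → 03.02.03; treated → 03.02.03.03. Scheduled 34%. quota on 03.02 open → in-quota 15%; Selvast agreement on 03.02.03: RVC ≥ 40% → 23% available; preference 23% not lower than 15% → no reduction. → 15%.
Line D: tropical hardwood → 03.03; plywood → 03.03.01; treated → 03.03.01.01. Scheduled 23%. Norvale agreement on 03.01.02.02: 03.03.01.01 not covered; anti-dumping (Norvale, 03.03.01): +14%; total 23% + 14% = 37%. → 37%.
Line E: tropical hardwood → 03.03; sawn → 03.03.02; rough → 03.03.02.01. Scheduled 4%. No special measure applies. → 4%.
Sum: 34% + 15% + 15% + 37% + 4% = 105%.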